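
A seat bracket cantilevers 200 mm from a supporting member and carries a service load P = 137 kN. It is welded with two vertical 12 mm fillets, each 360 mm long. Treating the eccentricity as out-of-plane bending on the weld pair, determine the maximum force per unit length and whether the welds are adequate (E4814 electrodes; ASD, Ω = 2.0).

f_max ≈ 662 N/mm; adequate

E48XX → F_EXX = 480 MPa.
L_w = 2 × 360 = 720 mm; section modulus (unit throat) S = 2 × L²/6 = 43200 mm².
Direct shear f_v = P/L_w = 137×10³/720 = 190.3 N/mm.
Moment M = P × e = 137×10³ × 200 = 27400000 N·mm; bending f_b = M/S = 634.3 N/mm.
f_max = √(f_v² + f_b²) = √(190.3² + 634.3²) = 662.2 N/mm.
r_n/Ω = (1/2.0) × 0.6 × 480 × (0.707 × 12) = 1222 N/mm → adequate.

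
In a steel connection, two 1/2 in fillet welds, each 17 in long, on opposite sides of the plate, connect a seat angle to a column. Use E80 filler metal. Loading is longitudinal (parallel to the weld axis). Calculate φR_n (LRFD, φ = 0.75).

φR_n ≈ 433 kips

E80XX → F_EXX = 80 ksi.
Effective throat t_e = 0.707 × 0.5 = 0.3535 in.
Total length L = 34 in; A_we = 0.3535 × 34 = 12.02 in².
F_nw = 0.6 F_EXX = 0.6 × 80 = 48 ksi.
φR_n = 0.75 × 48 × 12.02 = 432.7 kips.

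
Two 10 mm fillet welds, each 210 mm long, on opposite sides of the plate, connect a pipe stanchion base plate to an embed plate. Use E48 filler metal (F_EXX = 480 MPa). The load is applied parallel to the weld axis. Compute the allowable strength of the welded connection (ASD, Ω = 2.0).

Effective throat t_e = 0.707 × 10 = 7.07 mm.
Total length L = 420 mm; A_we = 7.07 × 420 = 2969 mm².
F_nw = 0.6 F_EXX = 0.6 × 480 = 288 MPa.
R_n = 288 × 2969 × 10⁻³ = 855.2 kN; R_n/Ω = 855.2/2.0 = 427.6 kN.

R_n/Ω ≈ 428 kN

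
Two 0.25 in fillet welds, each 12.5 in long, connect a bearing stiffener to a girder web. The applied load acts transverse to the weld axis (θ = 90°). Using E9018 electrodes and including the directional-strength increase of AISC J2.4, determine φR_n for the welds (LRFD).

E90XX → F_EXX = 90 ksi.
t_e = 0.707 × 0.25 = 0.1767 in; A_we = 0.1767 × 25 = 4.419 in².
Directional factor: 1.0 + 0.5 sin^1.5(90°) = 1.5.
F_nw = 0.6 × 90 × 1.5 = 81 ksi.
φR_n = 0.75 × 81 × 4.419 = 268.4 kips.

φR_n ≈ 268 kips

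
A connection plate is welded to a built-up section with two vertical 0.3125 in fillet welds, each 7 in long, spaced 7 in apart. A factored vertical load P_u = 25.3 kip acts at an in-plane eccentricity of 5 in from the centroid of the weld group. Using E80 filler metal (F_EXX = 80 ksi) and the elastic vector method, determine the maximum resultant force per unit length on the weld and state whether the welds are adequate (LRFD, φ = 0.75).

Total weld length L_w = 14 in. Treat welds as unit-width lines.
Polar moment about centroid: J = 2[d³/12 + d(b/2)²] = 2[7³/12 + 7×3.5²] = 228.7 in³.
Direct shear f_v = P/L_w = 25.3 / 14 = 1.807 kip/in (vertical).
Torsion M = P·e = 25.3 × 5 = 126.5 kip·in.
Critical point at (x, y) = (3.5, 3.5) from centroid. f_tx = M·y/J = 1.936 kip/in; f_ty = M·x/J = 1.936 kip/in.
Resultant f_max = √[f_tx² + (f_v + f_ty)²] = √[1.936² + (1.807 + 1.936)²] = 4.214 kip/in.
Capacity per unit length: φr_n = 0.75 × 0.6 × 80 × (0.707 × 0.3125) = 7.954 kip/in.
4.214 ≤ 7.954 → adequate.

f_max ≈ 4.21 kip/in; adequate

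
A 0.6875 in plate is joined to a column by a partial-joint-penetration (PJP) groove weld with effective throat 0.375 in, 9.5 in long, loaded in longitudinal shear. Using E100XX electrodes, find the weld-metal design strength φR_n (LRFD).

φR_n ≈ 160 kips

E100XX → F_EXX = 100 ksi.
Effective throat (given) t_e = 0.375 in.
A_we = 0.375 × 9.5 = 3.562 in².
F_nw = 0.6 F_EXX = 60 ksi.
φR_n = 0.75 × 60 × 3.562 = 160.3 kips.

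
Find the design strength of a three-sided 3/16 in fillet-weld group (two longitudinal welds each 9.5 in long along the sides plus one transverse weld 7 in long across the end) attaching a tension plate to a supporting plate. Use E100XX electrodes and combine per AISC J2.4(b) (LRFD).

φR_n ≈ 159 kip

E100XX → F_EXX = 100 ksi.
t_e = 0.707 × 0.1875 = 0.1326 in.
R_nwl = 0.6 × 100 × 0.1326 × 19 = 151.1 kip (longitudinal, 2 welds).
R_nwt = 0.6 × 100 × 0.1326 × 7 = 55.68 kip (transverse, base value).
(i) R_nwl + R_nwt = 206.8 kip; (ii) 0.85 R_nwl + 1.5 R_nwt = 212 kip.
R_n = max = 212 kip [governs: (ii)]; φR_n = 159 kip.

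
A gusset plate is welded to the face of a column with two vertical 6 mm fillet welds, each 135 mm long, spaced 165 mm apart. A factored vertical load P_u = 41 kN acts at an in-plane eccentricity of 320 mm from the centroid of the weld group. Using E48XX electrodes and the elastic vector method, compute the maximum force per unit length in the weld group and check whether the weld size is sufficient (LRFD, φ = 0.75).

E48XX → F_EXX = 480 MPa.
Total weld length L_w = 270 mm. Treat welds as unit-width lines.
Polar moment about centroid: J = 2[d³/12 + d(b/2)²] = 2[135³/12 + 135×82.5²] = 2248000 mm³.
Direct shear f_v = P/L_w = 41×10³ / 270 = 151.9 N/mm (vertical).
Torsion M = P·e = 41×10³ × 320 = 13120000 N·mm.
Critical point at (x, y) = (82.5, 67.5) from centroid. f_tx = M·y/J = 394 N/mm; f_ty = M·x/J = 481.5 N/mm.
Resultant f_max = √[f_tx² + (f_v + f_ty)²] = √[394² + (151.9 + 481.5)²] = 745.9 N/mm.
Capacity per unit length: φr_n = 0.75 × 0.6 × 480 × (0.707 × 6) = 916.3 N/mm.
745.9 ≤ 916.3 → adequate.

f_max ≈ 746 N/mm; adequate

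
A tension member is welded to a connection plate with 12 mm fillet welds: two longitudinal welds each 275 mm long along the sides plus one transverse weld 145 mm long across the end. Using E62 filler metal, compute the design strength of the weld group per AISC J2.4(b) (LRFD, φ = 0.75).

E62XX → F_EXX = 620 MPa.
t_e = 0.707 × 12 = 8.484 mm.
R_nwl = 0.6 × 620 × 8.484 × 550 × 10⁻³ = 1736 kN (longitudinal, 2 welds).
R_nwt = 0.6 × 620 × 8.484 × 145 × 10⁻³ = 457.6 kN (transverse, base value).
(i) R_nwl + R_nwt = 2193 kN; (ii) 0.85 R_nwl + 1.5 R_nwt = 2162 kN.
R_n = max = 2193 kN [governs: (i)]; φR_n = 1645 kN.

φR_n ≈ 1650 kN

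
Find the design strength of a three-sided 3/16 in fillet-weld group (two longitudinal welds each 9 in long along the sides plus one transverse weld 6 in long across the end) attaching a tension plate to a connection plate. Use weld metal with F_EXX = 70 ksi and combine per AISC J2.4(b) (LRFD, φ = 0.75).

φR_n ≈ 101 kips

t_e = 0.707 × 0.1875 = 0.1326 in.
R_nwl = 0.6 × 70 × 0.1326 × 18 = 100.2 kips (longitudinal, 2 welds).
R_nwt = 0.6 × 70 × 0.1326 × 6 = 33.41 kips (transverse, base value).
(i) R_nwl + R_nwt = 133.6 kips; (ii) 0.85 R_nwl + 1.5 R_nwt = 135.3 kips.
R_n = max = 135.3 kips [governs: (ii)]; φR_n = 101.5 kips.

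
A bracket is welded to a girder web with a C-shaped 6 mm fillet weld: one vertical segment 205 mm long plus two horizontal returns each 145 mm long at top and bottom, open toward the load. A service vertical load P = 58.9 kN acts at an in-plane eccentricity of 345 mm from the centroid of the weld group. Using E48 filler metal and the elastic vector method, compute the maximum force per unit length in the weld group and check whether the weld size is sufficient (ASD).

E48XX → F_EXX = 480 MPa.
Total weld length L_w = 495 mm. Treat welds as unit-width lines.
Centroid: x̄ = 2×145×72.5 / 495 = 42.47 mm from the vertical weld.
Polar moment about centroid: J = I_x + I_y = [205³/12 + 2×145×102.5²] + [205×42.47² + 2(145³/12 + 145×30.03²)] = 4904000 mm³.
Direct shear f_v = P/L_w = 58.9×10³ / 495 = 119 N/mm (vertical).
Torsion M = P·e = 58.9×10³ × 345 = 20320000 N·mm.
Critical point at (x, y) = (102.5, 102.5) from centroid. f_tx = M·y/J = 424.7 N/mm; f_ty = M·x/J = 424.8 N/mm.
Resultant f_max = √[f_tx² + (f_v + f_ty)²] = √[424.7² + (119 + 424.8)²] = 690 N/mm.
Capacity per unit length: r_n/Ω = (1/2.0) × 0.6 × 480 × (0.707 × 6) = 610.8 N/mm.
690 > 610.8 → NOT adequate.

f_max ≈ 690 N/mm; NOT adequate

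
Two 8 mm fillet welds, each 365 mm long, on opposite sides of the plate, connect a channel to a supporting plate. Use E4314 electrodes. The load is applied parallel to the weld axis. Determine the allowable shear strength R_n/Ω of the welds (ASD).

R_n/Ω ≈ 533 kN

E43XX → F_EXX = 430 MPa.
Effective throat t_e = 0.707 × 8 = 5.656 mm.
Total length L = 730 mm; A_we = 5.656 × 730 = 4129 mm².
F_nw = 0.6 F_EXX = 0.6 × 430 = 258 MPa.
R_n = 258 × 4129 × 10⁻³ = 1065 kN; R_n/Ω = 1065/2.0 = 532.6 kN.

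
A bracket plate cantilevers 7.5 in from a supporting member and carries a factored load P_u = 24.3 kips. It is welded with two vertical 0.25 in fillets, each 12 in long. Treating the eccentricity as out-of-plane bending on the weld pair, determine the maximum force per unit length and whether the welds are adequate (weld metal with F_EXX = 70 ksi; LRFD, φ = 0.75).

f_max ≈ 3.93 kip/in; adequate

L_w = 2 × 12 = 24 in; section modulus (unit throat) S = 2 × L²/6 = 48 in².
Direct shear f_v = P/L_w = 24.3/24 = 1.012 kip/in.
Moment M = P × e = 24.3 × 7.5 = 182.25 kip·in; bending f_b = M/S = 3.797 kip/in.
f_max = √(f_v² + f_b²) = √(1.012² + 3.797²) = 3.93 kip/in.
φr_n = 0.75 × 0.6 × 70 × (0.707 × 0.25) = 5.568 kip/in → adequate.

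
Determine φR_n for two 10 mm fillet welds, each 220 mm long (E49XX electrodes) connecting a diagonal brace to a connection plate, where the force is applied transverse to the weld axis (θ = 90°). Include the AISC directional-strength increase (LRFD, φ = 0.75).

φR_n ≈ 1030 kN

E49XX → F_EXX = 490 MPa.
t_e = 0.707 × 10 = 7.07 mm; A_we = 7.07 × 440 = 3111 mm².
Directional factor: 1.0 + 0.5 sin^1.5(90°) = 1.5.
F_nw = 0.6 × 490 × 1.5 = 441 MPa.
φR_n = 0.75 × 441 × 3111 × 10⁻³ = 1029 kN.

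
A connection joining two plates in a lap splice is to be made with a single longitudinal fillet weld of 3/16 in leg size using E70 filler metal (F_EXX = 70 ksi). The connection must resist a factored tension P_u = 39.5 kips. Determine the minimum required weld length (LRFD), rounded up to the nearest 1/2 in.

L = 9.5 in

Throat t_e = 0.707 × 0.1875 = 0.1326 in.
φr_n = 0.75 × 0.6 × 70 × 0.1326 = 4.176 kips/in.
L_req = P_u / φr_n = 39.5 / 4.176 = 9.459 in total.
Round up → use L = 9.5 in.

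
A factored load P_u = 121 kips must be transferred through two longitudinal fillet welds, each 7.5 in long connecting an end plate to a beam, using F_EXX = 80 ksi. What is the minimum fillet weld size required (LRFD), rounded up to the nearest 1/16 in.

w = 3/8 in

Total weld length L = 15 in.
Required throat t_e = P_u / (φ × 0.6 F_EXX × L) = 121 / (0.75 × 0.6 × 80 × 15) = 0.2241 in.
Required leg w = t_e / 0.707 = 0.3169 in → use 3/8 in.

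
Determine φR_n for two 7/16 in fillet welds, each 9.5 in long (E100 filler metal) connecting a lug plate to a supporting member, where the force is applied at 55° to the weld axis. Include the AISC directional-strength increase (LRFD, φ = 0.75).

E100XX → F_EXX = 100 ksi.
t_e = 0.707 × 0.4375 = 0.3093 in; A_we = 0.3093 × 19 = 5.877 in².
Directional factor: 1.0 + 0.5 sin^1.5(55°) = 1.371.
F_nw = 0.6 × 100 × 1.371 = 82.24 ksi.
φR_n = 0.75 × 82.24 × 5.877 = 362.5 kips.

φR_n ≈ 362 kips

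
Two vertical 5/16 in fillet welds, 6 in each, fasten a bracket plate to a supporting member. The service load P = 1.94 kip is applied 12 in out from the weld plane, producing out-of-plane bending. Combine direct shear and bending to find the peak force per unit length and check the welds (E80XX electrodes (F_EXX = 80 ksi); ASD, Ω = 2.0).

f_max ≈ 1.95 kip/in; adequate

L_w = 2 × 6 = 12 in; section modulus (unit throat) S = 2 × L²/6 = 12 in².
Direct shear f_v = P/L_w = 1.94/12 = 0.1617 kip/in.
Moment M = P × e = 1.94 × 12 = 23.28 kip·in; bending f_b = M/S = 1.94 kip/in.
f_max = √(f_v² + f_b²) = √(0.1617² + 1.94²) = 1.947 kip/in.
r_n/Ω = (1/2.0) × 0.6 × 80 × (0.707 × 0.3125) = 5.302 kip/in → adequate.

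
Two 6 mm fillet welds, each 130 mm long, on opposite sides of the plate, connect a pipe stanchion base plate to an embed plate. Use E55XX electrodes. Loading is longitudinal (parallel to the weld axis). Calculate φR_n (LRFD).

E55XX → F_EXX = 550 MPa.
Effective throat t_e = 0.707 × 6 = 4.242 mm.
Total length L = 260 mm; A_we = 4.242 × 260 = 1103 mm².
F_nw = 0.6 F_EXX = 0.6 × 550 = 330 MPa.
φR_n = 0.75 × 330 × 1103 × 10⁻³ = 273 kN.

φR_n ≈ 273 kN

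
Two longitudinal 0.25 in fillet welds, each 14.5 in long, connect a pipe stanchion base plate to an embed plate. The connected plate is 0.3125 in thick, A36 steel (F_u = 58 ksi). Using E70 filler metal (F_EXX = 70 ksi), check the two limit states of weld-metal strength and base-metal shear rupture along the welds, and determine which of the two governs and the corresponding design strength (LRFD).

t_e = 0.707 × 0.25 = 0.1767 in; L = 29 in.
Weld metal: φR_n = 0.75 × 0.6 × 70 × 0.1767 × 29 = 161.5 kip.
Base metal (shear rupture): φR_n = 0.75 × 0.6 × 58 × 0.3125 × 29 = 236.5 kip.
Governing: weld metal.

φR_n ≈ 161 kip (weld metal governs)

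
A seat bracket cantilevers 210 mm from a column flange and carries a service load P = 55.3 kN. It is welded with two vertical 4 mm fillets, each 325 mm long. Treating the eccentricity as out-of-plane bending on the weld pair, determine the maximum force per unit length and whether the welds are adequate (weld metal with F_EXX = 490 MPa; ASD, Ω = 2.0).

L_w = 2 × 325 = 650 mm; section modulus (unit throat) S = 2 × L²/6 = 35210 mm².
Direct shear f_v = P/L_w = 55.3×10³/650 = 85.08 N/mm.
Moment M = P × e = 55.3×10³ × 210 = 11613000 N·mm; bending f_b = M/S = 329.8 N/mm.
f_max = √(f_v² + f_b²) = √(85.08² + 329.8²) = 340.6 N/mm.
r_n/Ω = (1/2.0) × 0.6 × 490 × (0.707 × 4) = 415.7 N/mm → adequate.

f_max ≈ 341 N/mm; adequate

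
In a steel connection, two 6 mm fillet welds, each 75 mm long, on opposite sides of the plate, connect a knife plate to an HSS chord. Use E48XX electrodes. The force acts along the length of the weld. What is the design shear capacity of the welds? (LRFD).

φR_n ≈ 137 kN

E48XX → F_EXX = 480 MPa.
Effective throat t_e = 0.707 × 6 = 4.242 mm.
Total length L = 150 mm; A_we = 4.242 × 150 = 636.3 mm².
F_nw = 0.6 F_EXX = 0.6 × 480 = 288 MPa.
φR_n = 0.75 × 288 × 636.3 × 10⁻³ = 137.4 kN.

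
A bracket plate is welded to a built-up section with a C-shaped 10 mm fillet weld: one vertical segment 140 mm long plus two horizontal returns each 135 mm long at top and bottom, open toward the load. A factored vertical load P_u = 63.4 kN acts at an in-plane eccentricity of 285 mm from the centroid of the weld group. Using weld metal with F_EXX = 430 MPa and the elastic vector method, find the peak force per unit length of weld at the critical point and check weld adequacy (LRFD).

Total weld length L_w = 410 mm. Treat welds as unit-width lines.
Centroid: x̄ = 2×135×67.5 / 410 = 44.45 mm from the vertical weld.
Polar moment about centroid: J = I_x + I_y = [140³/12 + 2×135×70²] + [140×44.45² + 2(135³/12 + 135×23.05²)] = 2382000 mm³.
Direct shear f_v = P/L_w = 63.4×10³ / 410 = 154.6 N/mm (vertical).
Torsion M = P·e = 63.4×10³ × 285 = 18069000 N·mm.
Critical point at (x, y) = (90.55, 70) from centroid. f_tx = M·y/J = 531 N/mm; f_ty = M·x/J = 686.9 N/mm.
Resultant f_max = √[f_tx² + (f_v + f_ty)²] = √[531² + (154.6 + 686.9)²] = 995.1 N/mm.
Capacity per unit length: φr_n = 0.75 × 0.6 × 430 × (0.707 × 10) = 1368 N/mm.
995.1 ≤ 1368 → adequate.

f_max ≈ 995 N/mm; adequate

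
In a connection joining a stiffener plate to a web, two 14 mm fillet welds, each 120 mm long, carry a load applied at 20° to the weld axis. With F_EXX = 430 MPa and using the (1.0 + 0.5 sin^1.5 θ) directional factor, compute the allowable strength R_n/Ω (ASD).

R_n/Ω ≈ 337 kN

t_e = 0.707 × 14 = 9.898 mm; A_we = 9.898 × 240 = 2376 mm².
Directional factor: 1.0 + 0.5 sin^1.5(20°) = 1.1.
F_nw = 0.6 × 430 × 1.1 = 283.8 MPa.
R_n/Ω = (283.8 × 2376) / 2.0 × 10⁻³ = 337.1 kN.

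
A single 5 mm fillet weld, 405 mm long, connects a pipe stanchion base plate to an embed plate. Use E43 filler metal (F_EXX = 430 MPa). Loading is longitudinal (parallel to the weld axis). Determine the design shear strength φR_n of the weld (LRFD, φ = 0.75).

φR_n ≈ 277 kN

Effective throat t_e = 0.707 × 5 = 3.535 mm.
Total length L = 405 mm; A_we = 3.535 × 405 = 1432 mm².
F_nw = 0.6 F_EXX = 0.6 × 430 = 258 MPa.
φR_n = 0.75 × 258 × 1432 × 10⁻³ = 277 kN.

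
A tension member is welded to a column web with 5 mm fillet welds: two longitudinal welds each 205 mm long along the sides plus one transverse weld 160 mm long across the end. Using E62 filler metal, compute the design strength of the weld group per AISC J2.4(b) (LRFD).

φR_n ≈ 580 kN

E62XX → F_EXX = 620 MPa.
t_e = 0.707 × 5 = 3.535 mm.
R_nwl = 0.6 × 620 × 3.535 × 410 × 10⁻³ = 539.2 kN (longitudinal, 2 welds).
R_nwt = 0.6 × 620 × 3.535 × 160 × 10⁻³ = 210.4 kN (transverse, base value).
(i) R_nwl + R_nwt = 749.6 kN; (ii) 0.85 R_nwl + 1.5 R_nwt = 773.9 kN.
R_n = max = 773.9 kN [governs: (ii)]; φR_n = 580.4 kN.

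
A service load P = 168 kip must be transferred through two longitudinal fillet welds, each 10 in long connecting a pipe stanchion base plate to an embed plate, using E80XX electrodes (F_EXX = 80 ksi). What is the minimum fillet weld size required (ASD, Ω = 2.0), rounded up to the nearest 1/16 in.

w = 1/2 in

Total weld length L = 20 in.
Required throat t_e = P × Ω / (0.6 F_EXX × L) = 168 × 2.0 / (0.6 × 80 × 20) = 0.35 in.
Required leg w = t_e / 0.707 = 0.495 in → use 1/2 in.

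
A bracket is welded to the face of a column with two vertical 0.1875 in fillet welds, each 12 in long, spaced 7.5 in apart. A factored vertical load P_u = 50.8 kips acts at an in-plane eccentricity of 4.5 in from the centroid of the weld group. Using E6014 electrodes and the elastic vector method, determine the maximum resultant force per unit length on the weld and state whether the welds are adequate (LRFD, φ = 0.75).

E60XX → F_EXX = 60 ksi.
Total weld length L_w = 24 in. Treat welds as unit-width lines.
Polar moment about centroid: J = 2[d³/12 + d(b/2)²] = 2[12³/12 + 12×3.75²] = 625.5 in³.
Direct shear f_v = P/L_w = 50.8 / 24 = 2.117 kip/in (vertical).
Torsion M = P·e = 50.8 × 4.5 = 228.6 kip·in.
Critical point at (x, y) = (3.75, 6) from centroid. f_tx = M·y/J = 2.193 kip/in; f_ty = M·x/J = 1.371 kip/in.
Resultant f_max = √[f_tx² + (f_v + f_ty)²] = √[2.193² + (2.117 + 1.371)²] = 4.119 kip/in.
Capacity per unit length: φr_n = 0.75 × 0.6 × 60 × (0.707 × 0.1875) = 3.579 kip/in.
4.119 > 3.579 → NOT adequate.

f_max ≈ 4.12 kip/in; NOT adequate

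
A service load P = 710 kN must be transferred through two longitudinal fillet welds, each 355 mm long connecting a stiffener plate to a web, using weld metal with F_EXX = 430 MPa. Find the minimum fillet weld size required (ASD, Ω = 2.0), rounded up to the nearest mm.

w = 11 mm

Total weld length L = 710 mm.
Required throat t_e = P × Ω / (0.6 F_EXX × L) = 710 × 2.0 / (0.6 × 430 × 710 × 10⁻³) = 7.752 mm.
Required leg w = t_e / 0.707 = 10.96 mm → use 11 mm.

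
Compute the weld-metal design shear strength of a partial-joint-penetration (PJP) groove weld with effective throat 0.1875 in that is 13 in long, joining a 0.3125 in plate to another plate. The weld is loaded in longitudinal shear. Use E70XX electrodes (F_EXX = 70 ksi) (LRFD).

φR_n ≈ 76.8 kips

Effective throat (given) t_e = 0.1875 in.
A_we = 0.1875 × 13 = 2.438 in².
F_nw = 0.6 F_EXX = 42 ksi.
φR_n = 0.75 × 42 × 2.438 = 76.78 kips.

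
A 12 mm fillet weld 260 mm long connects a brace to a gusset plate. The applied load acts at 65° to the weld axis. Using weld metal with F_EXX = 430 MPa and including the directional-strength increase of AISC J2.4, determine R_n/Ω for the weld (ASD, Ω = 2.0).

R_n/Ω ≈ 407 kN

t_e = 0.707 × 12 = 8.484 mm; A_we = 8.484 × 260 = 2206 mm².
Directional factor: 1.0 + 0.5 sin^1.5(65°) = 1.431.
F_nw = 0.6 × 430 × 1.431 = 369.3 MPa.
R_n/Ω = (369.3 × 2206) / 2.0 × 10⁻³ = 407.3 kN.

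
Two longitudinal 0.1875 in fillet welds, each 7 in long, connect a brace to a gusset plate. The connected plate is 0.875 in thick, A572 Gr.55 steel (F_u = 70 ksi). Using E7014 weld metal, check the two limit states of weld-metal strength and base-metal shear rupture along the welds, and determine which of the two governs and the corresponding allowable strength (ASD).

E70XX → F_EXX = 70 ksi.
t_e = 0.707 × 0.1875 = 0.1326 in; L = 14 in.
Weld metal: R_n/Ω = (1/2.0) × 0.6 × 70 × 0.1326 × 14 = 38.97 kips.
Base metal (shear rupture): R_n/Ω = (1/2.0) × 0.6 × 70 × 0.875 × 14 = 257.2 kips.
Governing: weld metal.

R_n/Ω ≈ 39 kips (weld metal governs)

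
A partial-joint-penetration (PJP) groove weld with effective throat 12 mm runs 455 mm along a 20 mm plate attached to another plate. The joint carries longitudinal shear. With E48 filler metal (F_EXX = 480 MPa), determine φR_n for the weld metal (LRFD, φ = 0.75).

φR_n ≈ 1180 kN

Effective throat (given) t_e = 12 mm.
A_we = 12 × 455 = 5460 mm².
F_nw = 0.6 F_EXX = 288 MPa.
φR_n = 0.75 × 288 × 5460 × 10⁻³ = 1179 kN.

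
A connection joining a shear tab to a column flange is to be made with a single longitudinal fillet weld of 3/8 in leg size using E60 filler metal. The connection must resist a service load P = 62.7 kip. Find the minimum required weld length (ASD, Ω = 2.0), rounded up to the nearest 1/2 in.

E60XX → F_EXX = 60 ksi.
Throat t_e = 0.707 × 0.375 = 0.2651 in.
r_n/Ω = (0.6 × 60 × 0.2651) / 2.0 = 4.772 kip/in.
L_req = P / (r_n/Ω) = 62.7 / 4.772 = 13.14 in total.
Round up → use L = 13.5 in.

L = 13.5 in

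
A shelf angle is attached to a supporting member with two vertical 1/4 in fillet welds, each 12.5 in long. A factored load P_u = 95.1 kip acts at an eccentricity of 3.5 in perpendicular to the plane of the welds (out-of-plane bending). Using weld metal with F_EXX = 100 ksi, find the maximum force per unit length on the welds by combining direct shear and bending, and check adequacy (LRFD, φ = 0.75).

f_max ≈ 7.44 kip/in; adequate

L_w = 2 × 12.5 = 25 in; section modulus (unit throat) S = 2 × L²/6 = 52.08 in².
Direct shear f_v = P/L_w = 95.1/25 = 3.804 kip/in.
Moment M = P × e = 95.1 × 3.5 = 332.85 kip·in; bending f_b = M/S = 6.391 kip/in.
f_max = √(f_v² + f_b²) = √(3.804² + 6.391²) = 7.437 kip/in.
φr_n = 0.75 × 0.6 × 100 × (0.707 × 0.25) = 7.954 kip/in → adequate.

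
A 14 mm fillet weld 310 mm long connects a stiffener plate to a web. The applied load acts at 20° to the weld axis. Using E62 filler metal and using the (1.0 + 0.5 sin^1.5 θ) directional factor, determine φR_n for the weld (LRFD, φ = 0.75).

φR_n ≈ 942 kN

E62XX → F_EXX = 620 MPa.
t_e = 0.707 × 14 = 9.898 mm; A_we = 9.898 × 310 = 3068 mm².
Directional factor: 1.0 + 0.5 sin^1.5(20°) = 1.1.
F_nw = 0.6 × 620 × 1.1 = 409.2 MPa.
φR_n = 0.75 × 409.2 × 3068 × 10⁻³ = 941.7 kN.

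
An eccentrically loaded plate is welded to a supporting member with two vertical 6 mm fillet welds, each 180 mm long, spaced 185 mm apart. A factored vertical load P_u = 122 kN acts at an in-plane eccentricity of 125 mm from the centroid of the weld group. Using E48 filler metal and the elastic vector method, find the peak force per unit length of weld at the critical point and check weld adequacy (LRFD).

f_max ≈ 766 N/mm; adequate

E48XX → F_EXX = 480 MPa.
Total weld length L_w = 360 mm. Treat welds as unit-width lines.
Polar moment about centroid: J = 2[d³/12 + d(b/2)²] = 2[180³/12 + 180×92.5²] = 4052000 mm³.
Direct shear f_v = P/L_w = 122×10³ / 360 = 338.9 N/mm (vertical).
Torsion M = P·e = 122×10³ × 125 = 15250000 N·mm.
Critical point at (x, y) = (92.5, 90) from centroid. f_tx = M·y/J = 338.7 N/mm; f_ty = M·x/J = 348.1 N/mm.
Resultant f_max = √[f_tx² + (f_v + f_ty)²] = √[338.7² + (338.9 + 348.1)²] = 766 N/mm.
Capacity per unit length: φr_n = 0.75 × 0.6 × 480 × (0.707 × 6) = 916.3 N/mm.
766 ≤ 916.3 → adequate.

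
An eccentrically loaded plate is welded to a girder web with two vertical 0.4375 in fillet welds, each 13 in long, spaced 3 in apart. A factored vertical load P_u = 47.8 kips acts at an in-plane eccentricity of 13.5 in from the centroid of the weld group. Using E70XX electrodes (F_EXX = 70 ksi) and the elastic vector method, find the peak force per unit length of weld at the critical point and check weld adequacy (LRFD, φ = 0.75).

f_max ≈ 10.7 kip/in; NOT adequate

Total weld length L_w = 26 in. Treat welds as unit-width lines.
Polar moment about centroid: J = 2[d³/12 + d(b/2)²] = 2[13³/12 + 13×1.5²] = 424.7 in³.
Direct shear f_v = P/L_w = 47.8 / 26 = 1.838 kip/in (vertical).
Torsion M = P·e = 47.8 × 13.5 = 645.3 kip·in.
Critical point at (x, y) = (1.5, 6.5) from centroid. f_tx = M·y/J = 9.877 kip/in; f_ty = M·x/J = 2.279 kip/in.
Resultant f_max = √[f_tx² + (f_v + f_ty)²] = √[9.877² + (1.838 + 2.279)²] = 10.7 kip/in.
Capacity per unit length: φr_n = 0.75 × 0.6 × 70 × (0.707 × 0.4375) = 9.743 kip/in.
10.7 > 9.743 → NOT adequate.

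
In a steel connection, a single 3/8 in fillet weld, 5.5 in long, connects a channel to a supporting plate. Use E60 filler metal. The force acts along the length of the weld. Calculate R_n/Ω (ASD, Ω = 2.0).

E60XX → F_EXX = 60 ksi.
Effective throat t_e = 0.707 × 0.375 = 0.2651 in.
Total length L = 5.5 in; A_we = 0.2651 × 5.5 = 1.458 in².
F_nw = 0.6 F_EXX = 0.6 × 60 = 36 ksi.
R_n = 36 × 1.458 = 52.49 kips; R_n/Ω = 52.49/2.0 = 26.25 kips.

R_n/Ω ≈ 26.2 kips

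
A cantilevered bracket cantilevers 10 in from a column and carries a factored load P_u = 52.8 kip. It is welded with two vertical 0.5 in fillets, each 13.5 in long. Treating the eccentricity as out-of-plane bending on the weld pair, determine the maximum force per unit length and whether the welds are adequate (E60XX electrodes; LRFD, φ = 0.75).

E60XX → F_EXX = 60 ksi.
L_w = 2 × 13.5 = 27 in; section modulus (unit throat) S = 2 × L²/6 = 60.75 in².
Direct shear f_v = P/L_w = 52.8/27 = 1.956 kip/in.
Moment M = P × e = 52.8 × 10 = 528 kip·in; bending f_b = M/S = 8.691 kip/in.
f_max = √(f_v² + f_b²) = √(1.956² + 8.691²) = 8.909 kip/in.
φr_n = 0.75 × 0.6 × 60 × (0.707 × 0.5) = 9.544 kip/in → adequate.

f_max ≈ 8.91 kip/in; adequate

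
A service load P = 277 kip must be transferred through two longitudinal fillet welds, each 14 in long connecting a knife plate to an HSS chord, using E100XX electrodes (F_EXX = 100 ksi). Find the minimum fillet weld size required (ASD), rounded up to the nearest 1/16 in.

w = 1/2 in

Total weld length L = 28 in.
Required throat t_e = P × Ω / (0.6 F_EXX × L) = 277 × 2.0 / (0.6 × 100 × 28) = 0.3298 in.
Required leg w = t_e / 0.707 = 0.4664 in → use 1/2 in.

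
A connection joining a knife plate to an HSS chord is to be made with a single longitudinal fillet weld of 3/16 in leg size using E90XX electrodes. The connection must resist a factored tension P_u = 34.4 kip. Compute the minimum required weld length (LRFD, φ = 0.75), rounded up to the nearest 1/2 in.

E90XX → F_EXX = 90 ksi.
Throat t_e = 0.707 × 0.1875 = 0.1326 in.
φr_n = 0.75 × 0.6 × 90 × 0.1326 = 5.369 kip/in.
L_req = P_u / φr_n = 34.4 / 5.369 = 6.407 in total.
Round up → use L = 6.5 in.

L = 6.5 in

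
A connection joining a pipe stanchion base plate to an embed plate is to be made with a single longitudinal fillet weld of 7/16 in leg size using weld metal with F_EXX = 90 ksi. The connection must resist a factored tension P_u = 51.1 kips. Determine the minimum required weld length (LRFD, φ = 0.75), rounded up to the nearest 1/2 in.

Throat t_e = 0.707 × 0.4375 = 0.3093 in.
φr_n = 0.75 × 0.6 × 90 × 0.3093 = 12.53 kips/in.
L_req = P_u / φr_n = 51.1 / 12.53 = 4.079 in total.
Round up → use L = 4.5 in.

L = 4.5 in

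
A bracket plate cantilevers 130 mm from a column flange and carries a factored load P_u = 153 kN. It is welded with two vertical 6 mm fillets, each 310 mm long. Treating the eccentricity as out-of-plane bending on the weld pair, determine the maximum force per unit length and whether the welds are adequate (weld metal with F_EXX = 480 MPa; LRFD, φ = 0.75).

f_max ≈ 668 N/mm; adequate

L_w = 2 × 310 = 620 mm; section modulus (unit throat) S = 2 × L²/6 = 32030 mm².
Direct shear f_v = P/L_w = 153×10³/620 = 246.8 N/mm.
Moment M = P × e = 153×10³ × 130 = 19890000 N·mm; bending f_b = M/S = 620.9 N/mm.
f_max = √(f_v² + f_b²) = √(246.8² + 620.9²) = 668.2 N/mm.
φr_n = 0.75 × 0.6 × 480 × (0.707 × 6) = 916.3 N/mm → adequate.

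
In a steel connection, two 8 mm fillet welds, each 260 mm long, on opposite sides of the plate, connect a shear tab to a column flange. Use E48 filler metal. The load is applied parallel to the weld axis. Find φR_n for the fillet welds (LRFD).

E48XX → F_EXX = 480 MPa.
Effective throat t_e = 0.707 × 8 = 5.656 mm.
Total length L = 520 mm; A_we = 5.656 × 520 = 2941 mm².
F_nw = 0.6 F_EXX = 0.6 × 480 = 288 MPa.
φR_n = 0.75 × 288 × 2941 × 10⁻³ = 635.3 kN.

φR_n ≈ 635 kN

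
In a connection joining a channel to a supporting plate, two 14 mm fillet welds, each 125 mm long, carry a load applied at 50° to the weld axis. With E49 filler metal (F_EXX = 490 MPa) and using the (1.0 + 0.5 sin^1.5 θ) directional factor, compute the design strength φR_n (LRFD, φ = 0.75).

φR_n ≈ 729 kN

t_e = 0.707 × 14 = 9.898 mm; A_we = 9.898 × 250 = 2474 mm².
Directional factor: 1.0 + 0.5 sin^1.5(50°) = 1.335.
F_nw = 0.6 × 490 × 1.335 = 392.6 MPa.
φR_n = 0.75 × 392.6 × 2474 × 10⁻³ = 728.5 kN.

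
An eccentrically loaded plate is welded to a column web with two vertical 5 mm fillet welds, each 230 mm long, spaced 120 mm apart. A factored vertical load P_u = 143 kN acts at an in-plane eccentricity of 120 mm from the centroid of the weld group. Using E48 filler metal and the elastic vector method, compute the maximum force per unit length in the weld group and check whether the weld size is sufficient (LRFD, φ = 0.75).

E48XX → F_EXX = 480 MPa.
Total weld length L_w = 460 mm. Treat welds as unit-width lines.
Polar moment about centroid: J = 2[d³/12 + d(b/2)²] = 2[230³/12 + 230×60²] = 3684000 mm³.
Direct shear f_v = P/L_w = 143×10³ / 460 = 310.9 N/mm (vertical).
Torsion M = P·e = 143×10³ × 120 = 17160000 N·mm.
Critical point at (x, y) = (60, 115) from centroid. f_tx = M·y/J = 535.7 N/mm; f_ty = M·x/J = 279.5 N/mm.
Resultant f_max = √[f_tx² + (f_v + f_ty)²] = √[535.7² + (310.9 + 279.5)²] = 797.2 N/mm.
Capacity per unit length: φr_n = 0.75 × 0.6 × 480 × (0.707 × 5) = 763.6 N/mm.
797.2 > 763.6 → NOT adequate.

f_max ≈ 797 N/mm; NOT adequate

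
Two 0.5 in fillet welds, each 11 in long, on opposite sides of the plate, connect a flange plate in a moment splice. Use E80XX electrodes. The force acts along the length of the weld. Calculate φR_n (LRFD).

E80XX → F_EXX = 80 ksi.
Effective throat t_e = 0.707 × 0.5 = 0.3535 in.
Total length L = 22 in; A_we = 0.3535 × 22 = 7.777 in².
F_nw = 0.6 F_EXX = 0.6 × 80 = 48 ksi.
φR_n = 0.75 × 48 × 7.777 = 280 kips.

φR_n ≈ 280 kips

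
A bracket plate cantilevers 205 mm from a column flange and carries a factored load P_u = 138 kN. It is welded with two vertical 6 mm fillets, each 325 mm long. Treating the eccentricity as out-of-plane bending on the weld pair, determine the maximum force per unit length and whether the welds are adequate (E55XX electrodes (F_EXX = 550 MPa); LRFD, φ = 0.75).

L_w = 2 × 325 = 650 mm; section modulus (unit throat) S = 2 × L²/6 = 35210 mm².
Direct shear f_v = P/L_w = 138×10³/650 = 212.3 N/mm.
Moment M = P × e = 138×10³ × 205 = 28290000 N·mm; bending f_b = M/S = 803.5 N/mm.
f_max = √(f_v² + f_b²) = √(212.3² + 803.5²) = 831.1 N/mm.
φr_n = 0.75 × 0.6 × 550 × (0.707 × 6) = 1050 N/mm → adequate.

f_max ≈ 831 N/mm; adequate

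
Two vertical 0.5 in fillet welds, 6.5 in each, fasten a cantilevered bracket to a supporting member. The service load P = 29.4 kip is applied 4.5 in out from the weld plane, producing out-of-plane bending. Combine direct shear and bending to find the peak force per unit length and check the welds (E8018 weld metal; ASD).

E80XX → F_EXX = 80 ksi.
L_w = 2 × 6.5 = 13 in; section modulus (unit throat) S = 2 × L²/6 = 14.08 in².
Direct shear f_v = P/L_w = 29.4/13 = 2.262 kip/in.
Moment M = P × e = 29.4 × 4.5 = 132.3 kip·in; bending f_b = M/S = 9.394 kip/in.
f_max = √(f_v² + f_b²) = √(2.262² + 9.394²) = 9.662 kip/in.
r_n/Ω = (1/2.0) × 0.6 × 80 × (0.707 × 0.5) = 8.484 kip/in → NOT adequate.

f_max ≈ 9.66 kip/in; NOT adequate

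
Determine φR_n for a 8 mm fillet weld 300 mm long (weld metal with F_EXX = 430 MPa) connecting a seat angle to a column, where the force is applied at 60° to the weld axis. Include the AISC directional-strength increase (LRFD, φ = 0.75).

φR_n ≈ 461 kN

t_e = 0.707 × 8 = 5.656 mm; A_we = 5.656 × 300 = 1697 mm².
Directional factor: 1.0 + 0.5 sin^1.5(60°) = 1.403.
F_nw = 0.6 × 430 × 1.403 = 362 MPa.
φR_n = 0.75 × 362 × 1697 × 10⁻³ = 460.6 kN.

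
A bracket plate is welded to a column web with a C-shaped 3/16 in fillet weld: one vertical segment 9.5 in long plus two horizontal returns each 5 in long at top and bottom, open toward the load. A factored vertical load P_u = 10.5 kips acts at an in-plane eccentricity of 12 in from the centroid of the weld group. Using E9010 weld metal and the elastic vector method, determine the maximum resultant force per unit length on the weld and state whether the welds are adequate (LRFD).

E90XX → F_EXX = 90 ksi.
Total weld length L_w = 19.5 in. Treat welds as unit-width lines.
Centroid: x̄ = 2×5×2.5 / 19.5 = 1.282 in from the vertical weld.
Polar moment about centroid: J = I_x + I_y = [9.5³/12 + 2×5×4.75²] + [9.5×1.282² + 2(5³/12 + 5×1.218²)] = 348.4 in³.
Direct shear f_v = P/L_w = 10.5 / 19.5 = 0.5385 kip/in (vertical).
Torsion M = P·e = 10.5 × 12 = 126 kip·in.
Critical point at (x, y) = (3.718, 4.75) from centroid. f_tx = M·y/J = 1.718 kip/in; f_ty = M·x/J = 1.345 kip/in.
Resultant f_max = √[f_tx² + (f_v + f_ty)²] = √[1.718² + (0.5385 + 1.345)²] = 2.549 kip/in.
Capacity per unit length: φr_n = 0.75 × 0.6 × 90 × (0.707 × 0.1875) = 5.369 kip/in.
2.549 ≤ 5.369 → adequate.

f_max ≈ 2.55 kip/in; adequate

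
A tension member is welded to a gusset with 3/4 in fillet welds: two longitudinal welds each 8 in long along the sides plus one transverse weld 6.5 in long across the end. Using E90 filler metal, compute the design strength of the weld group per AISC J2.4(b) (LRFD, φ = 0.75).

E90XX → F_EXX = 90 ksi.
t_e = 0.707 × 0.75 = 0.5302 in.
R_nwl = 0.6 × 90 × 0.5302 × 16 = 458.1 kips (longitudinal, 2 welds).
R_nwt = 0.6 × 90 × 0.5302 × 6.5 = 186.1 kips (transverse, base value).
(i) R_nwl + R_nwt = 644.3 kips; (ii) 0.85 R_nwl + 1.5 R_nwt = 668.6 kips.
R_n = max = 668.6 kips [governs: (ii)]; φR_n = 501.4 kips.

φR_n ≈ 501 kips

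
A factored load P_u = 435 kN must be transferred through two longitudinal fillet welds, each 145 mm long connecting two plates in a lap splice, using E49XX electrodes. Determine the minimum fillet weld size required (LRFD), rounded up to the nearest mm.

E49XX → F_EXX = 490 MPa.
Total weld length L = 290 mm.
Required throat t_e = P_u / (φ × 0.6 F_EXX × L) = 435 / (0.75 × 0.6 × 490 × 290 × 10⁻³) = 6.803 mm.
Required leg w = t_e / 0.707 = 9.622 mm → use 10 mm.

w = 10 mm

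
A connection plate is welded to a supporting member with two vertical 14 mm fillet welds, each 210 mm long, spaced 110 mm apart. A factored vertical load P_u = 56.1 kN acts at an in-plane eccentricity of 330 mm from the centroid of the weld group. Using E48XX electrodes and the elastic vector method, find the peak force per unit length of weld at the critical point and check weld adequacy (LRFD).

E48XX → F_EXX = 480 MPa.
Total weld length L_w = 420 mm. Treat welds as unit-width lines.
Polar moment about centroid: J = 2[d³/12 + d(b/2)²] = 2[210³/12 + 210×55²] = 2814000 mm³.
Direct shear f_v = P/L_w = 56.1×10³ / 420 = 133.6 N/mm (vertical).
Torsion M = P·e = 56.1×10³ × 330 = 18513000 N·mm.
Critical point at (x, y) = (55, 105) from centroid. f_tx = M·y/J = 690.8 N/mm; f_ty = M·x/J = 361.8 N/mm.
Resultant f_max = √[f_tx² + (f_v + f_ty)²] = √[690.8² + (133.6 + 361.8)²] = 850.1 N/mm.
Capacity per unit length: φr_n = 0.75 × 0.6 × 480 × (0.707 × 14) = 2138 N/mm.
850.1 ≤ 2138 → adequate.

f_max ≈ 850 N/mm; adequate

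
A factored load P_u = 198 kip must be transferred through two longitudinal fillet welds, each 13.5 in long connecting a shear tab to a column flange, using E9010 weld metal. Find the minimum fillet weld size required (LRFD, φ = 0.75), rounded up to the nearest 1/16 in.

E90XX → F_EXX = 90 ksi.
Total weld length L = 27 in.
Required throat t_e = P_u / (φ × 0.6 F_EXX × L) = 198 / (0.75 × 0.6 × 90 × 27) = 0.1811 in.
Required leg w = t_e / 0.707 = 0.2561 in → use 5/16 in.

w = 5/16 in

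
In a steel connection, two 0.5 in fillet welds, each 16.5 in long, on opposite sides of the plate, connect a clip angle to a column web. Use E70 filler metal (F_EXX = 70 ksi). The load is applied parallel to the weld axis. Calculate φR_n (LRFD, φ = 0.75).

Effective throat t_e = 0.707 × 0.5 = 0.3535 in.
Total length L = 33 in; A_we = 0.3535 × 33 = 11.67 in².
F_nw = 0.6 F_EXX = 0.6 × 70 = 42 ksi.
φR_n = 0.75 × 42 × 11.67 = 367.5 kips.

φR_n ≈ 367 kips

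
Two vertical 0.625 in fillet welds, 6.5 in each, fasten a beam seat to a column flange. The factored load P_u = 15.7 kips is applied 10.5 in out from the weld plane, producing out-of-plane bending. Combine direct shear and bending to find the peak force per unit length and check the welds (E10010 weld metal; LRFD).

E100XX → F_EXX = 100 ksi.
L_w = 2 × 6.5 = 13 in; section modulus (unit throat) S = 2 × L²/6 = 14.08 in².
Direct shear f_v = P/L_w = 15.7/13 = 1.208 kip/in.
Moment M = P × e = 15.7 × 10.5 = 164.85 kip·in; bending f_b = M/S = 11.71 kip/in.
f_max = √(f_v² + f_b²) = √(1.208² + 11.71²) = 11.77 kip/in.
φr_n = 0.75 × 0.6 × 100 × (0.707 × 0.625) = 19.88 kip/in → adequate.

f_max ≈ 11.8 kip/in; adequate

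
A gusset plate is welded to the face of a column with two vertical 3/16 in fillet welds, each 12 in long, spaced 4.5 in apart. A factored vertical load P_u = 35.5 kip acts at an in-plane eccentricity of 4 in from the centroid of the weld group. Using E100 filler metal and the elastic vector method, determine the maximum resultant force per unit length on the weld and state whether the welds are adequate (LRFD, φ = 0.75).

E100XX → F_EXX = 100 ksi.
Total weld length L_w = 24 in. Treat welds as unit-width lines.
Polar moment about centroid: J = 2[d³/12 + d(b/2)²] = 2[12³/12 + 12×2.25²] = 409.5 in³.
Direct shear f_v = P/L_w = 35.5 / 24 = 1.479 kip/in (vertical).
Torsion M = P·e = 35.5 × 4 = 142 kip·in.
Critical point at (x, y) = (2.25, 6) from centroid. f_tx = M·y/J = 2.081 kip/in; f_ty = M·x/J = 0.7802 kip/in.
Resultant f_max = √[f_tx² + (f_v + f_ty)²] = √[2.081² + (1.479 + 0.7802)²] = 3.071 kip/in.
Capacity per unit length: φr_n = 0.75 × 0.6 × 100 × (0.707 × 0.1875) = 5.965 kip/in.
3.071 ≤ 5.965 → adequate.

f_max ≈ 3.07 kip/in; adequate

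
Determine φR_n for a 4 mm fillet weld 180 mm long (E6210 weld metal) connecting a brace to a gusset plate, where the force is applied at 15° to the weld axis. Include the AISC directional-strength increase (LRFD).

E62XX → F_EXX = 620 MPa.
t_e = 0.707 × 4 = 2.828 mm; A_we = 2.828 × 180 = 509 mm².
Directional factor: 1.0 + 0.5 sin^1.5(15°) = 1.066.
F_nw = 0.6 × 620 × 1.066 = 396.5 MPa.
φR_n = 0.75 × 396.5 × 509 × 10⁻³ = 151.4 kN.

φR_n ≈ 151 kN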